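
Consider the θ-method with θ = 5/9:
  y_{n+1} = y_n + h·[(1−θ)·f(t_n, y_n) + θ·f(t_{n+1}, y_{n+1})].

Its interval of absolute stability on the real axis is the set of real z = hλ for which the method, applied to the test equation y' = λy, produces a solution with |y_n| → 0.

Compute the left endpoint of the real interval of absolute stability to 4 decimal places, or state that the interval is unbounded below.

Set f=λy, z=hλ:
  y_{n+1} = y_n + z·[4/9·y_n + 5/9·y_{n+1}] ⇒ (1 − 5/9z)y_{n+1} = (1 + 4/9z)y_n
  so R(z) = (1 + 4/9z)/(1 − 5/9z).

Need |R(x)|<1, x<0.
x=-0.45: |R|=0.6400
x=-2: |R|=0.0526
x=-10: |R|=0.5254
x=-100: |R|=0.7682
θ=5/9≥1/2 ⇒ |1+4/9x|<|1−5/9x| ∀x<0 ⇒ stable on all of ℝ⁻.

unbounded; (−∞, 0).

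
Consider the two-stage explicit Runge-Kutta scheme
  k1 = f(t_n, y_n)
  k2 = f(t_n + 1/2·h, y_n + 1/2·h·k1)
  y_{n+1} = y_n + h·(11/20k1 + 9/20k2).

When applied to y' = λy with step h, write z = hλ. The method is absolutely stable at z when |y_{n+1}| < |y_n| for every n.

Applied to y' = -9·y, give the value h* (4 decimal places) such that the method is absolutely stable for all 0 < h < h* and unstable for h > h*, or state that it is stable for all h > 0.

On y'=λy, z=hλ:
  k1=λy_n ⇒ h·k1=z·y_n;  k2=λ(1+1/2z)y_n ⇒ h·k2=z(1+1/2z)y_n
  y_{n+1}/y_n = 1 + 11/20z + 9/20z(1+1/2z) = 1 + z + 9/40z²
  Hence R(z) = 1 + z + 9/40z².

Boundary: |R(x)|=1, x<0.
x=-1.54: |R|=0.0064
R=1: x+9/40x²=0 ⇒ x=−40/9=-4.4444; min R=1−1/(4·9/40)=-0.1111>−1
Confirm numerically:
  x=-4.377: |R|=0.93358 <1
  x=-4.275: |R|=0.83702 <1
  x=-3.598: |R|=0.31476 <1
  x=-5.040: |R|=1.67536 >1
  x=-4.510: |R|=1.06652 >1
Interval (-4.4444, 0).

(-4.4444,0); λ=-9 ⇒ h* = (40/9)/9 = 0.4938.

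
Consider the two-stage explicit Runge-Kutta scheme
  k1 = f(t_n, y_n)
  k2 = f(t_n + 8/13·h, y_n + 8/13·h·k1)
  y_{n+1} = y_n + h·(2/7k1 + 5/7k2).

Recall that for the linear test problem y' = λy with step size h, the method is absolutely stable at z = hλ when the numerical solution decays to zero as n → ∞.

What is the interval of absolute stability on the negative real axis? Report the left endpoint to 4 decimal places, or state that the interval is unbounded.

z∈(-2.2750,0).

Set f=λy, z=hλ:
  k1=λy_n ⇒ h·k1=z·y_n;  k2=λ(1+8/13z)y_n ⇒ h·k2=z(1+8/13z)y_n
  y_{n+1}/y_n = 1 + 2/7z + 5/7z(1+8/13z) = 1 + z + 40/91z²
  R(z) = 1 + z + 40/91z².

Boundary: |R(x)|=1, x<0.
x=-1.5: |R|=0.4890
R=1: x+40/91x²=0 ⇒ x=−91/40=-2.2750; min R=1−1/(4·40/91)=0.4313>−1
Confirm numerically:
  x=-1.871: |R|=0.66774 <1
  x=-1.218: |R|=0.43410 <1
  x=-1.215: |R|=0.43389 <1
  x=-2.848: |R|=1.71732 >1
  x=-2.409: |R|=1.14189 >1
  x=-2.378: |R|=1.10766 >1
So |R|<1 on (-2.2750, 0).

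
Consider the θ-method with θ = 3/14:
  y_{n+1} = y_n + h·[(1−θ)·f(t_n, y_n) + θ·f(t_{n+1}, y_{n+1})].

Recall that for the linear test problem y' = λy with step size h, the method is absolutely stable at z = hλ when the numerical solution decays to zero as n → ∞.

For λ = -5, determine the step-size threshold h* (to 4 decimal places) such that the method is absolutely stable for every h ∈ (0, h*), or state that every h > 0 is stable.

(-3.5000,0); λ=-5 ⇒ h* = (7/2)/5 = 0.7000.

With y'=λy (z=hλ):
  y_{n+1} = y_n + z·[11/14·y_n + 3/14·y_{n+1}] ⇒ (1 − 3/14z)y_{n+1} = (1 + 11/14z)y_n
  ⇒ R(z) = (1 + 11/14z)/(1 − 3/14z).

Need |R(x)|<1, x<0.
x=-0.98: |R|=0.1901
R=−1: 1+11/14x = −1+3/14x ⇒ -4/7x=2 ⇒ x=2/(-4/7)=-3.5000
Confirm numerically:
  x=-3.375: |R|=0.95855 <1
  x=-3.307: |R|=0.93545 <1
  x=-2.414: |R|=0.59100 <1
  x=-4.039: |R|=1.16510 >1
  x=-3.640: |R|=1.04494 >1
So |R|<1 on (-3.5000, 0).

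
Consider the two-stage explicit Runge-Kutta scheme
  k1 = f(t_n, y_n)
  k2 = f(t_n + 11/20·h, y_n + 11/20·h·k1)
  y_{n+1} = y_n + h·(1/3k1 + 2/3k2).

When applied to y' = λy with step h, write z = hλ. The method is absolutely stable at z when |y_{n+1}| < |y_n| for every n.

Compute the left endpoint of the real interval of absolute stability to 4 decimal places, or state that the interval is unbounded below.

z* = -2.7273.

With y'=λy (z=hλ):
  k1=λy_n ⇒ h·k1=z·y_n;  k2=λ(1+11/20z)y_n ⇒ h·k2=z(1+11/20z)y_n
  y_{n+1}/y_n = 1 + 1/3z + 2/3z(1+11/20z) = 1 + z + 11/30z²
  Hence R(z) = 1 + z + 11/30z².

Solve |R(x)|<1 on ℝ⁻.
x=-1.63: |R|=0.3442
R=1: x+11/30x²=0 ⇒ x=−30/11=-2.7273; min R=1−1/(4·11/30)=0.3182>−1
Confirm numerically:
  x=-2.378: |R|=0.69546 <1
  x=-2.290: |R|=0.63284 <1
  x=-1.167: |R|=0.33236 <1
  x=-3.146: |R|=1.48302 >1
  x=-3.012: |R|=1.31445 >1
Interval (-2.7273, 0).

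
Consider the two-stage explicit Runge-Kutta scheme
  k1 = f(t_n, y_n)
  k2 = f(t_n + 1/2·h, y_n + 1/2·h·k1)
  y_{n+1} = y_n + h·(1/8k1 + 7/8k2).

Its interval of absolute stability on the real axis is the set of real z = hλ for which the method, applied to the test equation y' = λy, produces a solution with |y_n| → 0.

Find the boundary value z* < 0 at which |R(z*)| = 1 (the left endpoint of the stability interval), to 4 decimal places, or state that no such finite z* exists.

left endpoint -2.2857.

With y'=λy (z=hλ):
  k1=λy_n ⇒ h·k1=z·y_n;  k2=λ(1+1/2z)y_n ⇒ h·k2=z(1+1/2z)y_n
  y_{n+1}/y_n = 1 + 1/8z + 7/8z(1+1/2z) = 1 + z + 7/16z²
  ⇒ R(z) = 1 + z + 7/16z².

Boundary: |R(x)|=1, x<0.
x=-0.34: |R|=0.7106
R=1: x+7/16x²=0 ⇒ x=−16/7=-2.2857; min R=1−1/(4·7/16)=0.4286>−1
Confirm numerically:
  x=-2.107: |R|=0.83526 <1
  x=-1.167: |R|=0.42883 <1
  x=-1.087: |R|=0.42994 <1
  x=-2.702: |R|=1.49210 >1
  x=-2.675: |R|=1.45559 >1
  x=-2.557: |R|=1.30348 >1
So |R|<1 on (-2.2857, 0).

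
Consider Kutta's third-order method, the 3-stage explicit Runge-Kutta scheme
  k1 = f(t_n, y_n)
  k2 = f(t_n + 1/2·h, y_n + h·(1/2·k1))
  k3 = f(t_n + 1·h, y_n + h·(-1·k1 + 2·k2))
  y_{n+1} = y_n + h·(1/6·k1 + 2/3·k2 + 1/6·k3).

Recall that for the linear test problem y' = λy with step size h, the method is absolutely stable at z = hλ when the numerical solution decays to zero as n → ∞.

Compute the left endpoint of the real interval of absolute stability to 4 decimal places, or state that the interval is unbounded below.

z* = -2.5127.

With y'=λy (z=hλ):
  order 3, 3-stage ⇒ R(z)=1+z+z^2/2+z^3/6
  (e.g. R(-0.43)=0.64920, |R|=0.64920)

Find x<0 with |R(x)|<1.
x=-0.43: |R|=0.6492
|R(-1.44)|=0.0991 |R(-1.36)|=0.1456 |R(-0.62)|=0.5325
Bisect:
  x_lo=-3.1426 |R|=2.3772  x_hi=-0.2077 |R|=0.8124
  mid=-1.67511 |R|=0.05550 →hi
  mid=-2.40883 |R|=0.83713 →hi
  mid=-2.77569 |R|=1.48767 →lo
  mid=-2.59226 |R|=1.13561 →lo
  mid=-2.50055 |R|=0.98006 →hi
  mid=-2.54641 |R|=1.05621 →lo
  mid=-2.52348 |R|=1.01773 →lo
  ...
  [-2.51291,-2.51273] ⇒ x*=-2.5127
Interval (-2.5127, 0).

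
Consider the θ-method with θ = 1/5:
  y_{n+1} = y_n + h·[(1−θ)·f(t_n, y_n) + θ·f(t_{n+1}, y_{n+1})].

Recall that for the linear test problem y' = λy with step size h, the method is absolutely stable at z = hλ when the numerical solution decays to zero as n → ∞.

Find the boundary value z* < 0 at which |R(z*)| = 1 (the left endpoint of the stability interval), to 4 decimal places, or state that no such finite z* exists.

left endpoint -3.3333.

Test eqn y'=λy, z=hλ:
  y_{n+1} = y_n + z·[4/5·y_n + 1/5·y_{n+1}] ⇒ (1 − 1/5z)y_{n+1} = (1 + 4/5z)y_n
  ⇒ R(z) = (1 + 4/5z)/(1 − 1/5z).

Solve |R(x)|<1 on ℝ⁻.
x=-1.68: |R|=0.2575
R=−1: 1+4/5x = −1+1/5x ⇒ -3/5x=2 ⇒ x=2/(-3/5)=-3.3333
Confirm numerically:
  x=-2.789: |R|=0.79035 <1
  x=-2.707: |R|=0.75620 <1
  x=-2.083: |R|=0.47042 <1
  x=-2.073: |R|=0.46543 <1
  x=-3.385: |R|=1.01849 >1
  x=-3.372: |R|=1.01386 >1
Interval (-3.3333, 0).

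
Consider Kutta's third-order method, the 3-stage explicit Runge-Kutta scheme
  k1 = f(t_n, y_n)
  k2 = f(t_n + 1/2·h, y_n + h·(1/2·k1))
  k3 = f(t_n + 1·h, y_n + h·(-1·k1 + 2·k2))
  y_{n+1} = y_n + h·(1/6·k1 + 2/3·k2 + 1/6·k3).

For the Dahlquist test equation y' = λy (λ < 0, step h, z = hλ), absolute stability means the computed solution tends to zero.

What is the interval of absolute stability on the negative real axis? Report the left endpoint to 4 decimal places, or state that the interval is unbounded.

With y'=λy (z=hλ):
  order 3, 3-stage ⇒ R(z)=1+z+z^2/2+z^3/6
  (e.g. R(-0.92)=0.37342, |R|=0.37342)

Need |R(x)|<1, x<0.
x=-0.92: |R|=0.3734
|R(-2.88)|=1.7141 |R(-2.74)|=1.4147 |R(-1.26)|=0.2004
Bisect:
  x_lo=-3.1002 |R|=2.2607  x_hi=-0.1675 |R|=0.8457
  mid=-1.63386 |R|=0.02604 →hi
  mid=-2.36704 |R|=0.77597 →hi
  mid=-2.73362 |R|=1.40187 →lo
  mid=-2.55033 |R|=1.06287 →lo
  mid=-2.45868 |R|=0.91330 →hi
  mid=-2.50451 |R|=0.98651 →hi
  mid=-2.52742 |R|=1.02429 →lo
  ...
  [-2.51292,-2.51274] ⇒ x*=-2.5127
Interval (-2.5127, 0).

z∈(-2.5127,0).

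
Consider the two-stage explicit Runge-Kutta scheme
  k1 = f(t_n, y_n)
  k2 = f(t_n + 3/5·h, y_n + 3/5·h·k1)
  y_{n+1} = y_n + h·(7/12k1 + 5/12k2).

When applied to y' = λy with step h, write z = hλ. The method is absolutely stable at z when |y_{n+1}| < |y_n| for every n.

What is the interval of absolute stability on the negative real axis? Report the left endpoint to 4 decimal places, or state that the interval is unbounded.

(-4.0000, 0).

Test eqn y'=λy, z=hλ:
  k1=λy_n ⇒ h·k1=z·y_n;  k2=λ(1+3/5z)y_n ⇒ h·k2=z(1+3/5z)y_n
  y_{n+1}/y_n = 1 + 7/12z + 5/12z(1+3/5z) = 1 + z + 1/4z²
  R(z) = 1 + z + 1/4z².

Solve |R(x)|<1 on ℝ⁻.
x=-1.61: |R|=0.0380
R=1: x+1/4x²=0 ⇒ x=−4=-4.0000; min R=1−1/(4·1/4)=0.0000>−1
Confirm numerically:
  x=-3.945: |R|=0.94576 <1
  x=-3.402: |R|=0.49140 <1
  x=-2.156: |R|=0.00608 <1
  x=-1.809: |R|=0.00912 <1
  x=-4.587: |R|=1.67314 >1
  x=-4.352: |R|=1.38298 >1
  x=-4.044: |R|=1.04448 >1
Stable set (-4.0000, 0).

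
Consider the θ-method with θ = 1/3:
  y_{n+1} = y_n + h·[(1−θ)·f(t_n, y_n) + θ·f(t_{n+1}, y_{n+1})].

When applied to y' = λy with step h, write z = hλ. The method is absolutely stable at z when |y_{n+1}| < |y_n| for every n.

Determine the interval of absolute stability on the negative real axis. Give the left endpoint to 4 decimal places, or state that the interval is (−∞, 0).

(-6.0000, 0).

Test eqn y'=λy, z=hλ:
  y_{n+1} = y_n + z·[2/3·y_n + 1/3·y_{n+1}] ⇒ (1 − 1/3z)y_{n+1} = (1 + 2/3z)y_n
  so R(z) = (1 + 2/3z)/(1 − 1/3z).

Solve |R(x)|<1 on ℝ⁻.
x=-1.59: |R|=0.0392
R=−1: 1+2/3x = −1+1/3x ⇒ -1/3x=2 ⇒ x=2/(-1/3)=-6.0000
Confirm numerically:
  x=-5.088: |R|=0.88724 <1
  x=-3.414: |R|=0.59682 <1
  x=-2.657: |R|=0.40905 <1
  x=-2.408: |R|=0.33580 <1
  x=-6.315: |R|=1.03382 >1
  x=-6.123: |R|=1.01348 >1
  x=-6.081: |R|=1.00892 >1
So |R|<1 on (-6.0000, 0).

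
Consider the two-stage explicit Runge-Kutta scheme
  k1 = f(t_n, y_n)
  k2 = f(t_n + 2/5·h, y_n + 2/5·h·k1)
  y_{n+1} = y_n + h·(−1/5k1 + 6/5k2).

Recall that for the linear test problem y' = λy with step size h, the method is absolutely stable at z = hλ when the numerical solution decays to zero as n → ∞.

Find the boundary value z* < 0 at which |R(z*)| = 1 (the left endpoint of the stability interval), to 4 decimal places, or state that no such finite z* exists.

With y'=λy (z=hλ):
  k1=λy_n ⇒ h·k1=z·y_n;  k2=λ(1+2/5z)y_n ⇒ h·k2=z(1+2/5z)y_n
  y_{n+1}/y_n = 1 − 1/5z + 6/5z(1+2/5z) = 1 + z + 12/25z²
  ⇒ R(z) = 1 + z + 12/25z².

Find x<0 with |R(x)|<1.
x=-1.15: |R|=0.4848
R=1: x+12/25x²=0 ⇒ x=−25/12=-2.0833; min R=1−1/(4·12/25)=0.4792>−1
Confirm numerically:
  x=-1.820: |R|=0.76995 <1
  x=-1.771: |R|=0.73449 <1
  x=-1.653: |R|=0.65856 <1
  x=-2.650: |R|=1.72080 >1
  x=-2.635: |R|=1.69775 >1
  x=-2.450: |R|=1.43120 >1
Stable set (-2.0833, 0).

z* = -2.0833.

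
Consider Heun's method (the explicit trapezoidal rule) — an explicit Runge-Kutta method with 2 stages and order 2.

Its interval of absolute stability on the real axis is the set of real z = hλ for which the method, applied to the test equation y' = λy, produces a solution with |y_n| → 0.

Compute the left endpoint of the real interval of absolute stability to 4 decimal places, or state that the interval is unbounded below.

With y'=λy (z=hλ):
  order 2, 2-stage ⇒ R(z)=1+z+z^2/2
  (e.g. R(-1.16)=0.51280, |R|=0.51280)

Need |R(x)|<1, x<0.
x=-1.16: |R|=0.5128
|R(-2.33)|=1.3845 |R(-1.68)|=0.7312 |R(-1.21)|=0.5221
Bisect:
  x_lo=-2.7122 |R|=1.9657  x_hi=-0.0654 |R|=0.9367
  mid=-1.38878 |R|=0.57557 →hi
  mid=-2.05047 |R|=1.05174 →lo
  mid=-1.71962 |R|=0.75893 →hi
  mid=-1.88504 |R|=0.89165 →hi
  mid=-1.96775 |R|=0.96827 →hi
  mid=-2.00911 |R|=1.00915 →lo
  mid=-1.98843 |R|=0.98850 →hi
  ...
  [-2.00006,-1.99990] ⇒ x*=-2.0000
Stable set (-2.0000, 0).

z* = -2.0000.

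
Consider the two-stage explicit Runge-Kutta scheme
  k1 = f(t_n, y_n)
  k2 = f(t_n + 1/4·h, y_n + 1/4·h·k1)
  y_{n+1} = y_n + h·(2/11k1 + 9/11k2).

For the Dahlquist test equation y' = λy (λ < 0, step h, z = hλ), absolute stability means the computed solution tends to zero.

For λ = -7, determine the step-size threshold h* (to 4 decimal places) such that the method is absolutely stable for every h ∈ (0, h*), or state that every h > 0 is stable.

(-4.8889,0); λ=-7 ⇒ h* = (44/9)/7 = 0.6984.

On y'=λy, z=hλ:
  k1=λy_n ⇒ h·k1=z·y_n;  k2=λ(1+1/4z)y_n ⇒ h·k2=z(1+1/4z)y_n
  y_{n+1}/y_n = 1 + 2/11z + 9/11z(1+1/4z) = 1 + z + 9/44z²
  so R(z) = 1 + z + 9/44z².

Solve |R(x)|<1 on ℝ⁻.
x=-0.47: |R|=0.5752
R=1: x+9/44x²=0 ⇒ x=−44/9=-4.8889; min R=1−1/(4·9/44)=-0.2222>−1
Confirm numerically:
  x=-4.349: |R|=0.51973 <1
  x=-3.935: |R|=0.23223 <1
  x=-2.835: |R|=0.19102 <1
  x=-5.349: |R|=1.50341 >1
  x=-5.282: |R|=1.42472 >1
  x=-5.146: |R|=1.27063 >1
Interval (-4.8889, 0).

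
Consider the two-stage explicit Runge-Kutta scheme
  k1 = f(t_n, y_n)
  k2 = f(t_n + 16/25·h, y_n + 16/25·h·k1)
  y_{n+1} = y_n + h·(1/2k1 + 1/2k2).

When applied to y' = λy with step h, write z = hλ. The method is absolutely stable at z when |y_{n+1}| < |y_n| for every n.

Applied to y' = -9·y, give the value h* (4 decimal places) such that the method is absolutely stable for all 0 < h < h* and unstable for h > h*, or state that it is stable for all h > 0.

On y'=λy, z=hλ:
  k1=λy_n ⇒ h·k1=z·y_n;  k2=λ(1+16/25z)y_n ⇒ h·k2=z(1+16/25z)y_n
  y_{n+1}/y_n = 1 + 1/2z + 1/2z(1+16/25z) = 1 + z + 8/25z²
  Hence R(z) = 1 + z + 8/25z².

Boundary: |R(x)|=1, x<0.
x=-1.41: |R|=0.2262
R=1: x+8/25x²=0 ⇒ x=−25/8=-3.1250; min R=1−1/(4·8/25)=0.2188>−1
Confirm numerically:
  x=-2.653: |R|=0.59929 <1
  x=-2.195: |R|=0.34677 <1
  x=-2.020: |R|=0.28573 <1
  x=-3.489: |R|=1.40640 >1
  x=-3.422: |R|=1.32523 >1
Interval (-3.1250, 0).

(-3.1250,0); λ=-9 ⇒ h* = (25/8)/9 = 0.3472.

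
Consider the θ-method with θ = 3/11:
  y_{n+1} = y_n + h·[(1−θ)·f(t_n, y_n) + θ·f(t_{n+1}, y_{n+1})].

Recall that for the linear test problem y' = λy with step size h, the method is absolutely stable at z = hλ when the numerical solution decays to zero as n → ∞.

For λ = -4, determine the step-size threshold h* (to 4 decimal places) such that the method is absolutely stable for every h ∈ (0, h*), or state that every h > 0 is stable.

(-4.4000,0); λ=-4 ⇒ h* = (22/5)/4 = 1.1000.

With y'=λy (z=hλ):
  y_{n+1} = y_n + z·[8/11·y_n + 3/11·y_{n+1}] ⇒ (1 − 3/11z)y_{n+1} = (1 + 8/11z)y_n
  Hence R(z) = (1 + 8/11z)/(1 − 3/11z).

Boundary: |R(x)|=1, x<0.
x=-0.63: |R|=0.4624
R=−1: 1+8/11x = −1+3/11x ⇒ -5/11x=2 ⇒ x=2/(-5/11)=-4.4000
Confirm numerically:
  x=-4.277: |R|=0.97419 <1
  x=-3.579: |R|=0.81115 <1
  x=-3.019: |R|=0.65573 <1
  x=-4.685: |R|=1.05687 >1
  x=-4.558: |R|=1.03202 >1
Stable set (-4.4000, 0).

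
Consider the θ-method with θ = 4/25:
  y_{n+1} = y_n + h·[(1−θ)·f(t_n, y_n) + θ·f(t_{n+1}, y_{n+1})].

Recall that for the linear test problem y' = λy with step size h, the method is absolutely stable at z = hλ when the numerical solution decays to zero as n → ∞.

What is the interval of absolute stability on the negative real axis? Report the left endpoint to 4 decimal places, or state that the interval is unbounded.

On y'=λy, z=hλ:
  y_{n+1} = y_n + z·[21/25·y_n + 4/25·y_{n+1}] ⇒ (1 − 4/25z)y_{n+1} = (1 + 21/25z)y_n
  so R(z) = (1 + 21/25z)/(1 − 4/25z).

Boundary: |R(x)|=1, x<0.
x=-0.38: |R|=0.6418
R=−1: 1+21/25x = −1+4/25x ⇒ -17/25x=2 ⇒ x=2/(-17/25)=-2.9412
Confirm numerically:
  x=-2.467: |R|=0.76881 <1
  x=-2.252: |R|=0.65549 <1
  x=-1.881: |R|=0.44586 <1
  x=-1.513: |R|=0.21812 <1
  x=-3.514: |R|=1.24933 >1
  x=-3.380: |R|=1.19367 >1
  x=-3.093: |R|=1.06906 >1
Interval (-2.9412, 0).

(-2.9412, 0).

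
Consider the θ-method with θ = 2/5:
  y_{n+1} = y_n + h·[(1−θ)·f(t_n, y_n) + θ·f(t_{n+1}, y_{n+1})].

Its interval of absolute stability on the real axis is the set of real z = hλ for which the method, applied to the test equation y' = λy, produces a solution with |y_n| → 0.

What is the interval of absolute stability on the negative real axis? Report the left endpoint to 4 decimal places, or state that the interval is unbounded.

(-10.0000, 0).

Set f=λy, z=hλ:
  y_{n+1} = y_n + z·[3/5·y_n + 2/5·y_{n+1}] ⇒ (1 − 2/5z)y_{n+1} = (1 + 3/5z)y_n
  so R(z) = (1 + 3/5z)/(1 − 2/5z).

Solve |R(x)|<1 on ℝ⁻.
x=-0.88: |R|=0.3491
R=−1: 1+3/5x = −1+2/5x ⇒ -1/5x=2 ⇒ x=2/(-1/5)=-10.0000
Confirm numerically:
  x=-8.362: |R|=0.92460 <1
  x=-8.024: |R|=0.90612 <1
  x=-6.130: |R|=0.77578 <1
  x=-4.366: |R|=0.58972 <1
  x=-10.287: |R|=1.01122 >1
  x=-10.145: |R|=1.00573 >1
  x=-10.130: |R|=1.00515 >1
Interval (-10.0000, 0).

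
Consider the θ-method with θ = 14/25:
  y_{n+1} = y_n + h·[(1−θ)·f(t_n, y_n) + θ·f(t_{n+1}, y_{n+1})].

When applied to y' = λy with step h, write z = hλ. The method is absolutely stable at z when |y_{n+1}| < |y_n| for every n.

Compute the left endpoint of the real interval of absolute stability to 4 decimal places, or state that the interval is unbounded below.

On y'=λy, z=hλ:
  y_{n+1} = y_n + z·[11/25·y_n + 14/25·y_{n+1}] ⇒ (1 − 14/25z)y_{n+1} = (1 + 11/25z)y_n
  Hence R(z) = (1 + 11/25z)/(1 − 14/25z).

Solve |R(x)|<1 on ℝ⁻.
x=-0.86: |R|=0.4195
x=-2: |R|=0.0566
x=-10: |R|=0.5152
x=-100: |R|=0.7544
θ=14/25≥1/2 ⇒ |1+11/25x|<|1−14/25x| ∀x<0 ⇒ stable on all of ℝ⁻.

interval (−∞, 0).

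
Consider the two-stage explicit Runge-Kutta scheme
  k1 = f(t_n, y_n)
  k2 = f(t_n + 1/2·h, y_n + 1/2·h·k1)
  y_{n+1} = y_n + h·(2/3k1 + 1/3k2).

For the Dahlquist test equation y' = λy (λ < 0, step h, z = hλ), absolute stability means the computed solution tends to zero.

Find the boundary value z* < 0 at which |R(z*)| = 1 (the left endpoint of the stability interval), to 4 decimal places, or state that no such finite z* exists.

On y'=λy, z=hλ:
  k1=λy_n ⇒ h·k1=z·y_n;  k2=λ(1+1/2z)y_n ⇒ h·k2=z(1+1/2z)y_n
  y_{n+1}/y_n = 1 + 2/3z + 1/3z(1+1/2z) = 1 + z + 1/6z²
  ⇒ R(z) = 1 + z + 1/6z².

Boundary: |R(x)|=1, x<0.
x=-1.08: |R|=0.1144
R=1: x+1/6x²=0 ⇒ x=−6=-6.0000; min R=1−1/(4·1/6)=-0.5000>−1
Confirm numerically:
  x=-5.463: |R|=0.51106 <1
  x=-3.316: |R|=0.48336 <1
  x=-3.177: |R|=0.49478 <1
  x=-6.550: |R|=1.60042 >1
  x=-6.279: |R|=1.29197 >1
  x=-6.133: |R|=1.13595 >1
Interval (-6.0000, 0).

z* = -6.0000.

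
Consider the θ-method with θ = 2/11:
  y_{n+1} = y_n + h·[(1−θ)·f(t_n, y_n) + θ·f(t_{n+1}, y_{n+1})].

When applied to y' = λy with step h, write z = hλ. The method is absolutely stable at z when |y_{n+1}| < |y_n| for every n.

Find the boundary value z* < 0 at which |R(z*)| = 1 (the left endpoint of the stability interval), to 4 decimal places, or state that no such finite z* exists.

left endpoint -3.1429.

Test eqn y'=λy, z=hλ:
  y_{n+1} = y_n + z·[9/11·y_n + 2/11·y_{n+1}] ⇒ (1 − 2/11z)y_{n+1} = (1 + 9/11z)y_n
  ⇒ R(z) = (1 + 9/11z)/(1 − 2/11z).

Find x<0 with |R(x)|<1.
x=-0.35: |R|=0.6709
R=−1: 1+9/11x = −1+2/11x ⇒ -7/11x=2 ⇒ x=2/(-7/11)=-3.1429
Confirm numerically:
  x=-2.223: |R|=0.58313 <1
  x=-1.822: |R|=0.36862 <1
  x=-1.740: |R|=0.32182 <1
  x=-1.395: |R|=0.11276 <1
  x=-3.416: |R|=1.10722 >1
  x=-3.233: |R|=1.03613 >1
Stable set (-3.1429, 0).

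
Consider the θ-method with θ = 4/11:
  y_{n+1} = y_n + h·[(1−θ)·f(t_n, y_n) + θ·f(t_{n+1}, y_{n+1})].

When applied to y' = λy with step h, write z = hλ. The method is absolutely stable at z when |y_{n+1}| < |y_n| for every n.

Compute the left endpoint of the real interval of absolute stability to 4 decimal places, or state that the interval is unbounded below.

z* = -7.3333.

On y'=λy, z=hλ:
  y_{n+1} = y_n + z·[7/11·y_n + 4/11·y_{n+1}] ⇒ (1 − 4/11z)y_{n+1} = (1 + 7/11z)y_n
  R(z) = (1 + 7/11z)/(1 − 4/11z).

Need |R(x)|<1, x<0.
x=-0.7: |R|=0.4420
R=−1: 1+7/11x = −1+4/11x ⇒ -3/11x=2 ⇒ x=2/(-3/11)=-7.3333
Confirm numerically:
  x=-5.152: |R|=0.79296 <1
  x=-3.925: |R|=0.61704 <1
  x=-3.577: |R|=0.55473 <1
  x=-3.085: |R|=0.45394 <1
  x=-7.866: |R|=1.03763 >1
  x=-7.508: |R|=1.01277 >1
  x=-7.455: |R|=1.00894 >1
Interval (-7.3333, 0).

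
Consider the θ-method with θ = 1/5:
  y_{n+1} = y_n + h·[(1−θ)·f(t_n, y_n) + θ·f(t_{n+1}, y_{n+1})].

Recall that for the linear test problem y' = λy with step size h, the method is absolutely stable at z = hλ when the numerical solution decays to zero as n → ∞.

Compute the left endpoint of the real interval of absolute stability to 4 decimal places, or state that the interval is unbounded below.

left endpoint -3.3333.

Set f=λy, z=hλ:
  y_{n+1} = y_n + z·[4/5·y_n + 1/5·y_{n+1}] ⇒ (1 − 1/5z)y_{n+1} = (1 + 4/5z)y_n
  R(z) = (1 + 4/5z)/(1 − 1/5z).

Solve |R(x)|<1 on ℝ⁻.
x=-1.09: |R|=0.1051
R=−1: 1+4/5x = −1+1/5x ⇒ -3/5x=2 ⇒ x=2/(-3/5)=-3.3333
Confirm numerically:
  x=-2.985: |R|=0.86913 <1
  x=-2.388: |R|=0.61613 <1
  x=-2.030: |R|=0.44381 <1
  x=-1.353: |R|=0.06485 <1
  x=-3.817: |R|=1.16457 >1
  x=-3.796: |R|=1.15780 >1
So |R|<1 on (-3.3333, 0).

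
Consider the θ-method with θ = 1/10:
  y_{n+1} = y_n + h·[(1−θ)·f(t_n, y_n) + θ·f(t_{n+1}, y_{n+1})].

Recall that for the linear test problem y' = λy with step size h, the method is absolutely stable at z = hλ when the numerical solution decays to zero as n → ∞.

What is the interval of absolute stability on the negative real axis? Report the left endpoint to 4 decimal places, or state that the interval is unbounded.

With y'=λy (z=hλ):
  y_{n+1} = y_n + z·[9/10·y_n + 1/10·y_{n+1}] ⇒ (1 − 1/10z)y_{n+1} = (1 + 9/10z)y_n
  ⇒ R(z) = (1 + 9/10z)/(1 − 1/10z).

Find x<0 with |R(x)|<1.
x=-1.75: |R|=0.4894
R=−1: 1+9/10x = −1+1/10x ⇒ -4/5x=2 ⇒ x=2/(-4/5)=-2.5000
Confirm numerically:
  x=-2.306: |R|=0.87388 <1
  x=-2.139: |R|=0.76209 <1
  x=-1.654: |R|=0.41926 <1
  x=-2.840: |R|=1.21184 >1
  x=-2.802: |R|=1.18872 >1
  x=-2.555: |R|=1.03505 >1
Stable set (-2.5000, 0).

(-2.5000, 0).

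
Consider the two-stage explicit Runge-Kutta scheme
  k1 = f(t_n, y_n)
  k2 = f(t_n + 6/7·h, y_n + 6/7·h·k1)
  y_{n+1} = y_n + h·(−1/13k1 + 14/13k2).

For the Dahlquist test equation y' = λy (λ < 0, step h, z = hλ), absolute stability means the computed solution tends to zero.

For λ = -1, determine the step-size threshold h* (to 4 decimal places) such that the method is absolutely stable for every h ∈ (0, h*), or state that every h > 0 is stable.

(-1.0833,0); λ=-1 ⇒ h* = (13/12)/1 = 1.0833.

With y'=λy (z=hλ):
  k1=λy_n ⇒ h·k1=z·y_n;  k2=λ(1+6/7z)y_n ⇒ h·k2=z(1+6/7z)y_n
  y_{n+1}/y_n = 1 − 1/13z + 14/13z(1+6/7z) = 1 + z + 12/13z²
  so R(z) = 1 + z + 12/13z².

Boundary: |R(x)|=1, x<0.
x=-1.17: |R|=1.0936
R=1: x+12/13x²=0 ⇒ x=−13/12=-1.0833; min R=1−1/(4·12/13)=0.7292>−1
Confirm numerically:
  x=-0.970: |R|=0.89852 <1
  x=-0.838: |R|=0.81023 <1
  x=-0.642: |R|=0.73846 <1
  x=-1.450: |R|=1.49077 >1
  x=-1.410: |R|=1.42517 >1
  x=-1.221: |R|=1.15516 >1
So |R|<1 on (-1.0833, 0).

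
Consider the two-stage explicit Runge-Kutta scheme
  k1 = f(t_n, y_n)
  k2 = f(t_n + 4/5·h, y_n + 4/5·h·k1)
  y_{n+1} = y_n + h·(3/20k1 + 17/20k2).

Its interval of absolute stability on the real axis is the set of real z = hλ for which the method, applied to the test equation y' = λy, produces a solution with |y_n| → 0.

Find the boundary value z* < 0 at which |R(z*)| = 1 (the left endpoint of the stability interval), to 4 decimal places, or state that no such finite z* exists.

z* = -1.4706.

With y'=λy (z=hλ):
  k1=λy_n ⇒ h·k1=z·y_n;  k2=λ(1+4/5z)y_n ⇒ h·k2=z(1+4/5z)y_n
  y_{n+1}/y_n = 1 + 3/20z + 17/20z(1+4/5z) = 1 + z + 17/25z²
  R(z) = 1 + z + 17/25z².

Find x<0 with |R(x)|<1.
x=-0.93: |R|=0.6581
R=1: x+17/25x²=0 ⇒ x=−25/17=-1.4706; min R=1−1/(4·17/25)=0.6324>−1
Confirm numerically:
  x=-1.432: |R|=0.96242 <1
  x=-1.315: |R|=0.86087 <1
  x=-1.121: |R|=0.73352 <1
  x=-1.938: |R|=1.61597 >1
  x=-1.707: |R|=1.27442 >1
Interval (-1.4706, 0).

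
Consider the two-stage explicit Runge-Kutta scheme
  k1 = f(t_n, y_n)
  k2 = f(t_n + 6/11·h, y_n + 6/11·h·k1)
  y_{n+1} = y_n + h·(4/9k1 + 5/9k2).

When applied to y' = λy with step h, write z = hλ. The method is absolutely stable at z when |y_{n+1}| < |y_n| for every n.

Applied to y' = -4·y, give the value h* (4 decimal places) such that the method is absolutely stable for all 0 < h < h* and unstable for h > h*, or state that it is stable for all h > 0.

(-3.3000,0); λ=-4 ⇒ h* = (33/10)/4 = 0.8250.

Set f=λy, z=hλ:
  k1=λy_n ⇒ h·k1=z·y_n;  k2=λ(1+6/11z)y_n ⇒ h·k2=z(1+6/11z)y_n
  y_{n+1}/y_n = 1 + 4/9z + 5/9z(1+6/11z) = 1 + z + 10/33z²
  Hence R(z) = 1 + z + 10/33z².

Solve |R(x)|<1 on ℝ⁻.
x=-1.41: |R|=0.1925
R=1: x+10/33x²=0 ⇒ x=−33/10=-3.3000; min R=1−1/(4·10/33)=0.1750>−1
Confirm numerically:
  x=-3.142: |R|=0.84956 <1
  x=-2.553: |R|=0.42209 <1
  x=-2.310: |R|=0.30700 <1
  x=-2.169: |R|=0.25662 <1
  x=-3.652: |R|=1.38955 >1
  x=-3.528: |R|=1.24375 >1
  x=-3.509: |R|=1.22224 >1
So |R|<1 on (-3.3000, 0).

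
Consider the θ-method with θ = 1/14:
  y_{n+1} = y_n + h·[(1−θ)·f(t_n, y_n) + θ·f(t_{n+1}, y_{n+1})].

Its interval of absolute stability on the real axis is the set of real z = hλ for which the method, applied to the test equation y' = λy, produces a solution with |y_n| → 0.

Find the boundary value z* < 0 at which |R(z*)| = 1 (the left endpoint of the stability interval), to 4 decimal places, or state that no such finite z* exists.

z* = -2.3333.

Test eqn y'=λy, z=hλ:
  y_{n+1} = y_n + z·[13/14·y_n + 1/14·y_{n+1}] ⇒ (1 − 1/14z)y_{n+1} = (1 + 13/14z)y_n
  Hence R(z) = (1 + 13/14z)/(1 − 1/14z).

Boundary: |R(x)|=1, x<0.
x=-1.37: |R|=0.2479
R=−1: 1+13/14x = −1+1/14x ⇒ -6/7x=2 ⇒ x=2/(-6/7)=-2.3333
Confirm numerically:
  x=-2.191: |R|=0.89451 <1
  x=-1.451: |R|=0.31474 <1
  x=-1.074: |R|=0.00252 <1
  x=-2.883: |R|=1.39069 >1
  x=-2.523: |R|=1.13775 >1
  x=-2.380: |R|=1.03419 >1
Stable set (-2.3333, 0).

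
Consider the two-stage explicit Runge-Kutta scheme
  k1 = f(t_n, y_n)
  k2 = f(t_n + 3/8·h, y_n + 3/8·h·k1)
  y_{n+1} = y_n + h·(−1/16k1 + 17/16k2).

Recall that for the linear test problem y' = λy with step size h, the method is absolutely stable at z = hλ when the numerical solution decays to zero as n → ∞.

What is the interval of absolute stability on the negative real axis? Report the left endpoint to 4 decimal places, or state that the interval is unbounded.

On y'=λy, z=hλ:
  k1=λy_n ⇒ h·k1=z·y_n;  k2=λ(1+3/8z)y_n ⇒ h·k2=z(1+3/8z)y_n
  y_{n+1}/y_n = 1 − 1/16z + 17/16z(1+3/8z) = 1 + z + 51/128z²
  R(z) = 1 + z + 51/128z².

Boundary: |R(x)|=1, x<0.
x=-0.68: |R|=0.5042
R=1: x+51/128x²=0 ⇒ x=−128/51=-2.5098; min R=1−1/(4·51/128)=0.3725>−1
Confirm numerically:
  x=-1.800: |R|=0.49094 <1
  x=-1.496: |R|=0.39571 <1
  x=-1.324: |R|=0.37445 <1
  x=-3.043: |R|=1.64647 >1
  x=-2.776: |R|=1.29443 >1
Interval (-2.5098, 0).

z∈(-2.5098,0).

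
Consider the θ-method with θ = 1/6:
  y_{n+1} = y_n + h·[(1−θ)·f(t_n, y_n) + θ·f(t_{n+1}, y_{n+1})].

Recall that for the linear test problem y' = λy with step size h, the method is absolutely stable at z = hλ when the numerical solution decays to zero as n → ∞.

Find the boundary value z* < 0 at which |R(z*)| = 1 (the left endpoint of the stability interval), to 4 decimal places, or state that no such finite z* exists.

On y'=λy, z=hλ:
  y_{n+1} = y_n + z·[5/6·y_n + 1/6·y_{n+1}] ⇒ (1 − 1/6z)y_{n+1} = (1 + 5/6z)y_n
  ⇒ R(z) = (1 + 5/6z)/(1 − 1/6z).

Find x<0 with |R(x)|<1.
x=-1.19: |R|=0.0070
R=−1: 1+5/6x = −1+1/6x ⇒ -2/3x=2 ⇒ x=2/(-2/3)=-3.0000
Confirm numerically:
  x=-2.881: |R|=0.94640 <1
  x=-2.187: |R|=0.60278 <1
  x=-1.321: |R|=0.08264 <1
  x=-3.541: |R|=1.22681 >1
  x=-3.325: |R|=1.13941 >1
Stable set (-3.0000, 0).

z* = -3.0000.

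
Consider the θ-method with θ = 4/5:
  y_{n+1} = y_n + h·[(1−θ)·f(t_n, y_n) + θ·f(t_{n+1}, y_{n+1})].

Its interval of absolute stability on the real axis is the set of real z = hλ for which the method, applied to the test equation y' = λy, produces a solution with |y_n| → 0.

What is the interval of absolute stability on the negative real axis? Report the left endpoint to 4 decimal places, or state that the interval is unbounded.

Set f=λy, z=hλ:
  y_{n+1} = y_n + z·[1/5·y_n + 4/5·y_{n+1}] ⇒ (1 − 4/5z)y_{n+1} = (1 + 1/5z)y_n
  so R(z) = (1 + 1/5z)/(1 − 4/5z).

Find x<0 with |R(x)|<1.
x=-1.56: |R|=0.3060
x=-2: |R|=0.2308
x=-10: |R|=0.1111
x=-100: |R|=0.2346
θ=4/5≥1/2 ⇒ |1+1/5x|<|1−4/5x| ∀x<0 ⇒ interval (−∞,0).

interval (−∞, 0).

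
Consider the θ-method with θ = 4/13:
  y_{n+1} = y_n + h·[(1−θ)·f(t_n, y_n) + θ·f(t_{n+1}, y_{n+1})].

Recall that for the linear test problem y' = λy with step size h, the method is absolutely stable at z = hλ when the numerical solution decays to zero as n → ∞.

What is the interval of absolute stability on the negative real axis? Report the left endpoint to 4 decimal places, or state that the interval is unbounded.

(-5.2000, 0).

On y'=λy, z=hλ:
  y_{n+1} = y_n + z·[9/13·y_n + 4/13·y_{n+1}] ⇒ (1 − 4/13z)y_{n+1} = (1 + 9/13z)y_n
  so R(z) = (1 + 9/13z)/(1 − 4/13z).

Solve |R(x)|<1 on ℝ⁻.
x=-0.84: |R|=0.3325
R=−1: 1+9/13x = −1+4/13x ⇒ -5/13x=2 ⇒ x=2/(-5/13)=-5.2000
Confirm numerically:
  x=-3.513: |R|=0.68819 <1
  x=-2.652: |R|=0.46035 <1
  x=-2.416: |R|=0.38581 <1
  x=-5.590: |R|=1.05515 >1
  x=-5.394: |R|=1.02805 >1
Stable set (-5.2000, 0).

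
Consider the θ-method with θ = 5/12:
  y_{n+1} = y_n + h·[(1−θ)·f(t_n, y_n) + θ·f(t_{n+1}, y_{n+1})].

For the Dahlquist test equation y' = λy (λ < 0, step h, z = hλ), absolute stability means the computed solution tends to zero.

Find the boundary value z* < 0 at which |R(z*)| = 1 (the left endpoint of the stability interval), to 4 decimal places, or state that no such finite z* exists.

On y'=λy, z=hλ:
  y_{n+1} = y_n + z·[7/12·y_n + 5/12·y_{n+1}] ⇒ (1 − 5/12z)y_{n+1} = (1 + 7/12z)y_n
  R(z) = (1 + 7/12z)/(1 − 5/12z).

Boundary: |R(x)|=1, x<0.
x=-1.25: |R|=0.1781
R=−1: 1+7/12x = −1+5/12x ⇒ -1/6x=2 ⇒ x=2/(-1/6)=-12.0000
Confirm numerically:
  x=-10.975: |R|=0.96935 <1
  x=-9.694: |R|=0.92373 <1
  x=-8.533: |R|=0.87315 <1
  x=-5.887: |R|=0.70494 <1
  x=-12.586: |R|=1.01564 >1
  x=-12.132: |R|=1.00363 >1
Interval (-12.0000, 0).

left endpoint -12.0000.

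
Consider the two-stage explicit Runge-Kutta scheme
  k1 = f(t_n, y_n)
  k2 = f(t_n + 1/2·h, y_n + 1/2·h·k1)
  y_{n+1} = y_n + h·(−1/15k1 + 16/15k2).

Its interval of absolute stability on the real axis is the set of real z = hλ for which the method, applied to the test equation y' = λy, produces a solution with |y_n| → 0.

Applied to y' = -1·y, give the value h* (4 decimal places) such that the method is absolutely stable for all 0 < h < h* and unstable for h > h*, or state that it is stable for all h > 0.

(-1.8750,0); λ=-1 ⇒ h* = (15/8)/1 = 1.8750.

On y'=λy, z=hλ:
  k1=λy_n ⇒ h·k1=z·y_n;  k2=λ(1+1/2z)y_n ⇒ h·k2=z(1+1/2z)y_n
  y_{n+1}/y_n = 1 − 1/15z + 16/15z(1+1/2z) = 1 + z + 8/15z²
  so R(z) = 1 + z + 8/15z².

Find x<0 with |R(x)|<1.
x=-1.6: |R|=0.7653
R=1: x+8/15x²=0 ⇒ x=−15/8=-1.8750; min R=1−1/(4·8/15)=0.5312>−1
Confirm numerically:
  x=-1.818: |R|=0.94473 <1
  x=-1.647: |R|=0.79972 <1
  x=-0.968: |R|=0.53175 <1
  x=-2.393: |R|=1.66111 >1
  x=-2.093: |R|=1.24335 >1
Stable set (-1.8750, 0).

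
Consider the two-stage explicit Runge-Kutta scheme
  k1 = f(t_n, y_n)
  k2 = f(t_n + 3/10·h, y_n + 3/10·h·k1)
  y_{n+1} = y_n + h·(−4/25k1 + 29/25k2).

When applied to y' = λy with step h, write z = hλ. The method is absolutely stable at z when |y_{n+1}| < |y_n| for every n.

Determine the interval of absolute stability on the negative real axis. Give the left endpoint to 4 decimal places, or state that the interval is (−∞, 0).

On y'=λy, z=hλ:
  k1=λy_n ⇒ h·k1=z·y_n;  k2=λ(1+3/10z)y_n ⇒ h·k2=z(1+3/10z)y_n
  y_{n+1}/y_n = 1 − 4/25z + 29/25z(1+3/10z) = 1 + z + 87/250z²
  so R(z) = 1 + z + 87/250z².

Solve |R(x)|<1 on ℝ⁻.
x=-1.34: |R|=0.2849
R=1: x+87/250x²=0 ⇒ x=−250/87=-2.8736; min R=1−1/(4·87/250)=0.2816>−1
Confirm numerically:
  x=-2.778: |R|=0.90761 <1
  x=-2.273: |R|=0.52495 <1
  x=-1.305: |R|=0.28765 <1
  x=-3.458: |R|=1.70330 >1
  x=-3.361: |R|=1.57012 >1
  x=-2.904: |R|=1.03076 >1
Interval (-2.8736, 0).

z∈(-2.8736,0).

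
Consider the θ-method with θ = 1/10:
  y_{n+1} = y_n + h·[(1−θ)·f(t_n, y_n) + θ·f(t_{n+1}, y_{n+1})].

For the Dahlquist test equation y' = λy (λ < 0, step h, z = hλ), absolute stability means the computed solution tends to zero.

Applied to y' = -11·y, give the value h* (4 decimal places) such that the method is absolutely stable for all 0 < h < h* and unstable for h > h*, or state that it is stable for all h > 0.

With y'=λy (z=hλ):
  y_{n+1} = y_n + z·[9/10·y_n + 1/10·y_{n+1}] ⇒ (1 − 1/10z)y_{n+1} = (1 + 9/10z)y_n
  ⇒ R(z) = (1 + 9/10z)/(1 − 1/10z).

Find x<0 with |R(x)|<1.
x=-0.48: |R|=0.5420
R=−1: 1+9/10x = −1+1/10x ⇒ -4/5x=2 ⇒ x=2/(-4/5)=-2.5000
Confirm numerically:
  x=-1.805: |R|=0.52901 <1
  x=-1.755: |R|=0.49298 <1
  x=-1.546: |R|=0.33899 <1
  x=-3.048: |R|=1.33599 >1
  x=-2.637: |R|=1.08673 >1
  x=-2.632: |R|=1.08360 >1
Interval (-2.5000, 0).

(-2.5000,0); λ=-11 ⇒ h* = (5/2)/11 = 0.2273.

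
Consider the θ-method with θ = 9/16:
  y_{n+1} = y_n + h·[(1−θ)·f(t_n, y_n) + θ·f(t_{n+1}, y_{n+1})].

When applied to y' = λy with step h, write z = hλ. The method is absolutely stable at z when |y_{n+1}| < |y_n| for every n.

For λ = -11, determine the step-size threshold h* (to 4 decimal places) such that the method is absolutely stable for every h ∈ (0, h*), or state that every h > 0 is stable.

Set f=λy, z=hλ:
  y_{n+1} = y_n + z·[7/16·y_n + 9/16·y_{n+1}] ⇒ (1 − 9/16z)y_{n+1} = (1 + 7/16z)y_n
  R(z) = (1 + 7/16z)/(1 − 9/16z).

Need |R(x)|<1, x<0.
x=-0.66: |R|=0.5187
x=-2: |R|=0.0588
x=-10: |R|=0.5094
x=-100: |R|=0.7467
θ=9/16≥1/2 ⇒ |1+7/16x|<|1−9/16x| ∀x<0 ⇒ interval (−∞,0).

(−∞, 0) — no finite endpoint. Any h>0 works for λ=-11.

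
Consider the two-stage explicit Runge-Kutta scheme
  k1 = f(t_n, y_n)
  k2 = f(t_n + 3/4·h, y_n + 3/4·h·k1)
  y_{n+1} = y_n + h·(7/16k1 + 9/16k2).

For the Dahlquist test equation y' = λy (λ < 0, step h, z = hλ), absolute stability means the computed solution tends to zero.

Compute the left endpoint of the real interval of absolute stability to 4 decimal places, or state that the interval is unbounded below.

Test eqn y'=λy, z=hλ:
  k1=λy_n ⇒ h·k1=z·y_n;  k2=λ(1+3/4z)y_n ⇒ h·k2=z(1+3/4z)y_n
  y_{n+1}/y_n = 1 + 7/16z + 9/16z(1+3/4z) = 1 + z + 27/64z²
  ⇒ R(z) = 1 + z + 27/64z².

Find x<0 with |R(x)|<1.
x=-0.79: |R|=0.4733
R=1: x+27/64x²=0 ⇒ x=−64/27=-2.3704; min R=1−1/(4·27/64)=0.4074>−1
Confirm numerically:
  x=-2.191: |R|=0.83420 <1
  x=-1.349: |R|=0.41873 <1
  x=-1.112: |R|=0.40967 <1
  x=-1.020: |R|=0.41892 <1
  x=-2.900: |R|=1.64797 >1
  x=-2.753: |R|=1.44439 >1
So |R|<1 on (-2.3704, 0).

z* = -2.3704.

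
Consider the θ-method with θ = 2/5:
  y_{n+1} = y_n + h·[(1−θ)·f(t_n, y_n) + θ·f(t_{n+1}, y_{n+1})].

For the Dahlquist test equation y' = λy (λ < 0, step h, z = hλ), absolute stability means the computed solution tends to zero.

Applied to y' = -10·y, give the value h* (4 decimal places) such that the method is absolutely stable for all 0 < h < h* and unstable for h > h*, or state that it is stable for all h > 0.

With y'=λy (z=hλ):
  y_{n+1} = y_n + z·[3/5·y_n + 2/5·y_{n+1}] ⇒ (1 − 2/5z)y_{n+1} = (1 + 3/5z)y_n
  so R(z) = (1 + 3/5z)/(1 − 2/5z).

Solve |R(x)|<1 on ℝ⁻.
x=-0.87: |R|=0.3546
R=−1: 1+3/5x = −1+2/5x ⇒ -1/5x=2 ⇒ x=2/(-1/5)=-10.0000
Confirm numerically:
  x=-8.502: |R|=0.93192 <1
  x=-6.705: |R|=0.82102 <1
  x=-5.250: |R|=0.69355 <1
  x=-10.465: |R|=1.01793 >1
  x=-10.414: |R|=1.01603 >1
  x=-10.391: |R|=1.01517 >1
Stable set (-10.0000, 0).

(-10.0000,0); λ=-10 ⇒ h* = (10)/10 = 1.0000.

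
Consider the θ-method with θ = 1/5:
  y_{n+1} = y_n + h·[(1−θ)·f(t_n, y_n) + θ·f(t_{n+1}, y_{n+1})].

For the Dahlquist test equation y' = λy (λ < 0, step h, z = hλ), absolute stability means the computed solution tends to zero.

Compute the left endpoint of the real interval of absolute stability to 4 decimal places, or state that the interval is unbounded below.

Test eqn y'=λy, z=hλ:
  y_{n+1} = y_n + z·[4/5·y_n + 1/5·y_{n+1}] ⇒ (1 − 1/5z)y_{n+1} = (1 + 4/5z)y_n
  Hence R(z) = (1 + 4/5z)/(1 − 1/5z).

Find x<0 with |R(x)|<1.
x=-1.11: |R|=0.0917
R=−1: 1+4/5x = −1+1/5x ⇒ -3/5x=2 ⇒ x=2/(-3/5)=-3.3333
Confirm numerically:
  x=-2.810: |R|=0.79898 <1
  x=-2.617: |R|=0.71787 <1
  x=-2.035: |R|=0.44634 <1
  x=-3.858: |R|=1.17769 >1
  x=-3.628: |R|=1.10246 >1
So |R|<1 on (-3.3333, 0).

left endpoint -3.3333.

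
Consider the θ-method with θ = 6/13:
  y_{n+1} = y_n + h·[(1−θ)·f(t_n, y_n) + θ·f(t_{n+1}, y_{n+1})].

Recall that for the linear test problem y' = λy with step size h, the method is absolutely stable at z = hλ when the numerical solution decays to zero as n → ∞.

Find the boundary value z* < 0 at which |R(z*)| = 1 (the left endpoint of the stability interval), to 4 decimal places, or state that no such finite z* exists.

left endpoint -26.0000.

Set f=λy, z=hλ:
  y_{n+1} = y_n + z·[7/13·y_n + 6/13·y_{n+1}] ⇒ (1 − 6/13z)y_{n+1} = (1 + 7/13z)y_n
  so R(z) = (1 + 7/13z)/(1 − 6/13z).

Need |R(x)|<1, x<0.
x=-0.84: |R|=0.3947
R=−1: 1+7/13x = −1+6/13x ⇒ -1/13x=2 ⇒ x=2/(-1/13)=-26.0000
Confirm numerically:
  x=-24.769: |R|=0.99238 <1
  x=-19.421: |R|=0.94921 <1
  x=-14.220: |R|=0.88019 <1
  x=-14.020: |R|=0.87665 <1
  x=-26.234: |R|=1.00137 >1
  x=-26.080: |R|=1.00047 >1
Stable set (-26.0000, 0).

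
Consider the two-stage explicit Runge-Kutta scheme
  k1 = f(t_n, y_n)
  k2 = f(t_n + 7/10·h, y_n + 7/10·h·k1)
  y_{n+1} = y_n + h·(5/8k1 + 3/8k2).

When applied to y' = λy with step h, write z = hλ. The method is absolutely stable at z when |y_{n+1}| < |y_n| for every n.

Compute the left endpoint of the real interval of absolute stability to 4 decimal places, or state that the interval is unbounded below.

Set f=λy, z=hλ:
  k1=λy_n ⇒ h·k1=z·y_n;  k2=λ(1+7/10z)y_n ⇒ h·k2=z(1+7/10z)y_n
  y_{n+1}/y_n = 1 + 5/8z + 3/8z(1+7/10z) = 1 + z + 21/80z²
  ⇒ R(z) = 1 + z + 21/80z².

Solve |R(x)|<1 on ℝ⁻.
x=-0.76: |R|=0.3916
R=1: x+21/80x²=0 ⇒ x=−80/21=-3.8095; min R=1−1/(4·21/80)=0.0476>−1
Confirm numerically:
  x=-3.439: |R|=0.66551 <1
  x=-3.125: |R|=0.43848 <1
  x=-2.575: |R|=0.16554 <1
  x=-1.685: |R|=0.06030 <1
  x=-4.351: |R|=1.61844 >1
  x=-4.330: |R|=1.59159 >1
  x=-4.167: |R|=1.39102 >1
So |R|<1 on (-3.8095, 0).

left endpoint -3.8095.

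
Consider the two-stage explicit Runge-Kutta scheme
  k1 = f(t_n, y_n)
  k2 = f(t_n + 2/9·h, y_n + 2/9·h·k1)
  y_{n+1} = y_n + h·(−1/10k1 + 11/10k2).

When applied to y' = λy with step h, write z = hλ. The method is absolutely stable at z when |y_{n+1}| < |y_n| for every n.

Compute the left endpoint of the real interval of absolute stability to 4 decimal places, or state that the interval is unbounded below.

Set f=λy, z=hλ:
  k1=λy_n ⇒ h·k1=z·y_n;  k2=λ(1+2/9z)y_n ⇒ h·k2=z(1+2/9z)y_n
  y_{n+1}/y_n = 1 − 1/10z + 11/10z(1+2/9z) = 1 + z + 11/45z²
  ⇒ R(z) = 1 + z + 11/45z².

Find x<0 with |R(x)|<1.
x=-1.19: |R|=0.1562
R=1: x+11/45x²=0 ⇒ x=−45/11=-4.0909; min R=1−1/(4·11/45)=-0.0227>−1
Confirm numerically:
  x=-3.869: |R|=0.79013 <1
  x=-2.770: |R|=0.10560 <1
  x=-2.304: |R|=0.00639 <1
  x=-4.638: |R|=1.62026 >1
  x=-4.411: |R|=1.34514 >1
So |R|<1 on (-4.0909, 0).

z* = -4.0909.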